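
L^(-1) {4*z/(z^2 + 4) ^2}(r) r*sin(2*r) 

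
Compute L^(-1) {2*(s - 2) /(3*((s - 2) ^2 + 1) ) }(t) 2*exp(2*t)*cos(t) /3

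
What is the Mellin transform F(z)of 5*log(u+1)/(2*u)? -5*pi*csc(pi*z)/(2*z - 2)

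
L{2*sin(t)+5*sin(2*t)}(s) 2/(s^2+1)+10/(s^2+4)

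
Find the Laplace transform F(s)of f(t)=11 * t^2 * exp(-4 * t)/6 11/(3 * (s + 4)^3)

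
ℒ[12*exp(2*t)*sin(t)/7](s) 12/(7*((s - 2)^2 + 1))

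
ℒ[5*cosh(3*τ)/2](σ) 5*σ/(2*(σ^2 - 9))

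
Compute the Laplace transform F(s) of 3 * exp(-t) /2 3/(2 * (s + 1) ) 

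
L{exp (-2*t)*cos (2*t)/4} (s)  (s + 2)/ (4*( (s + 2)^2 + 4))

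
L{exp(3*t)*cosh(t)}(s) (s - 3)/((s - 3)^2 - 1)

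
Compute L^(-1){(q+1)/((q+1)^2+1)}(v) exp(-v)*cos(v)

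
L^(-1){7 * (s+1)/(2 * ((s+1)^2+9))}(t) 7 * exp(-t) * cos(3 * t)/2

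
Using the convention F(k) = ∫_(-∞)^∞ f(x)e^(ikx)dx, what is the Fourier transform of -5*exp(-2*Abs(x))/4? -5/(k^2 + 4)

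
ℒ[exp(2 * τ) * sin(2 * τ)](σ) 2/((σ - 2)^2 + 4)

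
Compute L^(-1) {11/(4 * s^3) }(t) 11 * t^2/8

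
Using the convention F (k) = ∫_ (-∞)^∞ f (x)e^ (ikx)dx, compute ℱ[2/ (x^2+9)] 2*pi*exp (-3*Abs (k))/3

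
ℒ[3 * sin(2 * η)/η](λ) 3 * atan(2/λ)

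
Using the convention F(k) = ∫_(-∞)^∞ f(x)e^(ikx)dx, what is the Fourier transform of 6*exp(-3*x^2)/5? 2*sqrt(3)*sqrt(pi)*exp(-k^2/12)/5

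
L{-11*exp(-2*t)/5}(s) -11/(5*s+10)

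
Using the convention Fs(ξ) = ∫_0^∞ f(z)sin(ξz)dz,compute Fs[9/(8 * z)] 9 * pi/16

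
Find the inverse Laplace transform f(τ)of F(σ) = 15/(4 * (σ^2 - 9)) 5 * sinh(3 * τ)/4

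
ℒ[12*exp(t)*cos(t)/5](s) 12*(s - 1)/(5*((s - 1)^2 + 1))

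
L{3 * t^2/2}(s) 3/s^3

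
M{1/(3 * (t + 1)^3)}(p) pi * (p - 2) * (p - 1)/(6 * sin(pi * p))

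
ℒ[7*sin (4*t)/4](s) 7/ (s^2 + 16)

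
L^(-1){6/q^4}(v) v^3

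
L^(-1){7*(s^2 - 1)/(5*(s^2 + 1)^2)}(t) 7*t*cos(t)/5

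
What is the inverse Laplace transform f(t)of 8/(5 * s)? 8/5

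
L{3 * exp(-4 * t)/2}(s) 3/(2 * (s + 4))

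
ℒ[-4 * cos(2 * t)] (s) -4 * s/(s^2 + 4)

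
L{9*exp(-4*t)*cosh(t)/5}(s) 9*(s + 4)/(5*((s + 4)^2 - 1))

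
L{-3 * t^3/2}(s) -9/s^4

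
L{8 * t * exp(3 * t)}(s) 8/(s - 3)^2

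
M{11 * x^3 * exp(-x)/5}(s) 11 * gamma(s + 3)/5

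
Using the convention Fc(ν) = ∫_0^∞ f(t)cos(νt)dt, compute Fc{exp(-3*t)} 3/(ν^2 + 9)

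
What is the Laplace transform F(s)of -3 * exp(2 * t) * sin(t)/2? -3/(2 * (s - 2)^2+2)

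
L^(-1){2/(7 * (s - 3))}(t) 2 * exp(3 * t)/7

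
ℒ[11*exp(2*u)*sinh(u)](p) 11/((p - 2)^2 - 1)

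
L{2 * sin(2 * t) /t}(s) 2 * atan(2/s) 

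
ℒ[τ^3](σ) 6/σ^4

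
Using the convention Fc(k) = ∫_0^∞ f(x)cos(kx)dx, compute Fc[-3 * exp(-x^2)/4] -3 * sqrt(pi) * exp(-k^2/4)/8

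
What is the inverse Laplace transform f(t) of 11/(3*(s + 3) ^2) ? 11*t*exp(-3*t) /3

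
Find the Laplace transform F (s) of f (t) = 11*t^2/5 22/ (5*s^3) 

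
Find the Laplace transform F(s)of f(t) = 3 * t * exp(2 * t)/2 3/(2 * (s - 2)^2)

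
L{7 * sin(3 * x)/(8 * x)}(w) 7 * atan(3/w)/8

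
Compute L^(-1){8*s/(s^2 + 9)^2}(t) 4*t*sin(3*t)/3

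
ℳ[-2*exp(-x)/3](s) -2*gamma(s)/3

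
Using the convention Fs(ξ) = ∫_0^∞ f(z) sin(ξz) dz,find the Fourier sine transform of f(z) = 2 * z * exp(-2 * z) 8 * ξ/(ξ^2 + 4) ^2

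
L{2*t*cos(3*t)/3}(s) 2*(s^2 - 9)/(3*(s^2 + 9)^2)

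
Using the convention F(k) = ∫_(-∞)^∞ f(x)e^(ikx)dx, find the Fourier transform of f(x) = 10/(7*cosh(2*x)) 5*pi/(7*cosh(pi*k/4))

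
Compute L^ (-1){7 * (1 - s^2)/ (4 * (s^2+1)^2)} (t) -7 * t * cos (t)/4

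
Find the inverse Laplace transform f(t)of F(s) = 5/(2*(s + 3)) 5*exp(-3*t)/2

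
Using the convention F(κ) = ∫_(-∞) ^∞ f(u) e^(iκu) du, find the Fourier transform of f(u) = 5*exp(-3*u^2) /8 5*sqrt(3)*sqrt(pi)*exp(-κ^2/12) /24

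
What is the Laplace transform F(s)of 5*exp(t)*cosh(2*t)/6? 5*(s - 1)/(6*((s - 1)^2 - 4))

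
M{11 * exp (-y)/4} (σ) 11 * gamma (σ)/4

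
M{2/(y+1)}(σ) 2*pi*csc(pi*σ)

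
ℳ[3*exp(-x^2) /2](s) 3*gamma(s/2) /4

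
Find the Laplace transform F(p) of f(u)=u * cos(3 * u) (p^2 - 9) /(p^2 + 9) ^2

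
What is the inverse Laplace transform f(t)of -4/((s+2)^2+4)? -2*exp(-2*t)*sin(2*t)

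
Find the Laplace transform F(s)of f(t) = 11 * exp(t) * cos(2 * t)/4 11 * (s - 1)/(4 * ((s - 1)^2 + 4))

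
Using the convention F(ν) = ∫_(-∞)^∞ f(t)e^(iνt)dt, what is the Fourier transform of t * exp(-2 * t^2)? sqrt(2) * I * sqrt(pi) * ν * exp(-ν^2/8)/8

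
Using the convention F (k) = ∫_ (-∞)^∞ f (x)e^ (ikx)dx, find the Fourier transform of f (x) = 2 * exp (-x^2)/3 2 * sqrt (pi) * exp (-k^2/4)/3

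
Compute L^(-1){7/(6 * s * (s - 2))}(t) 7 * exp(t) * sinh(t)/6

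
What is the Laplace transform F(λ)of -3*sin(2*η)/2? -3/(λ^2+4)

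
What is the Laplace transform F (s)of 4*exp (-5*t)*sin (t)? 4/ ( (s + 5)^2 + 1)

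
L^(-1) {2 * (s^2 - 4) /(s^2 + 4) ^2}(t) 2 * t * cos(2 * t) 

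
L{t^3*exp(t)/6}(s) (s - 1)^(-4)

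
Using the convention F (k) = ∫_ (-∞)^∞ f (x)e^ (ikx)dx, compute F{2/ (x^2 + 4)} pi*exp (-2*Abs (k))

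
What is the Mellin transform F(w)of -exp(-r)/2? -gamma(w)/2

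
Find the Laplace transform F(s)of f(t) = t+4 s^(-2)+4/s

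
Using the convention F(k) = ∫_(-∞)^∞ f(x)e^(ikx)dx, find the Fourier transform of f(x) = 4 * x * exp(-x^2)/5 2 * I * sqrt(pi) * k * exp(-k^2/4)/5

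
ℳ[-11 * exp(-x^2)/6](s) -11 * gamma(s/2)/12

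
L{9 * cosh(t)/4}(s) 9 * s/(4 * (s^2 - 1))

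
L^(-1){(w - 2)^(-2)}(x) x * exp(2 * x)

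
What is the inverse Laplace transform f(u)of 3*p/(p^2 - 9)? 3*cosh(3*u)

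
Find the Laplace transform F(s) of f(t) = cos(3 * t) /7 s/(7 * (s^2 + 9) ) 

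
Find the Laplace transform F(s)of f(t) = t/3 1/(3 * s^2)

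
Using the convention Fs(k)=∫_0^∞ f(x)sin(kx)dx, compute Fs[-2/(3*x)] -pi/3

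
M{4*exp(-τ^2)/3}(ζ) 2*gamma(ζ/2)/3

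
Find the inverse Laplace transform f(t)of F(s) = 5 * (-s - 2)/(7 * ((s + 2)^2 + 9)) -5 * exp(-2 * t) * cos(3 * t)/7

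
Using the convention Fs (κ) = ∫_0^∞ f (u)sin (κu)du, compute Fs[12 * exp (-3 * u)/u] 12 * atan (κ/3)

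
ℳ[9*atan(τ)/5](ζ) -9*pi*sec(pi*ζ/2)/(10*ζ)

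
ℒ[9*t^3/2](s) 27/s^4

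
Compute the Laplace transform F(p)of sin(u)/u atan(1/p)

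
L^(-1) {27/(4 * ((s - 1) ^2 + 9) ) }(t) 9 * exp(t) * sin(3 * t) /4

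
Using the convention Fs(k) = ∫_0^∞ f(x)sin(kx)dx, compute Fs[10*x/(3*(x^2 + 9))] 5*pi*exp(-3*k)/3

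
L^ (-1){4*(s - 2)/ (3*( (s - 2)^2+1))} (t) 4*exp (2*t)*cos (t)/3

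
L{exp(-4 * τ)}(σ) 1/(σ + 4)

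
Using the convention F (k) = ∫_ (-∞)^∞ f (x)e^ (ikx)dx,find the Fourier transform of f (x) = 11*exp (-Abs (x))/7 22/ (7*(k^2+1))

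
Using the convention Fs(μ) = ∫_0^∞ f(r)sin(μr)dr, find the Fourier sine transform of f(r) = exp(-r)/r atan(μ)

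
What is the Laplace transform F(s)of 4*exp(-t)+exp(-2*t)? 1/(s+2)+4/(s+1)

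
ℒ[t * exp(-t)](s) (s + 1)^(-2)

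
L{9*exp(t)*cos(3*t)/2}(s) 9*(s - 1)/(2*((s - 1)^2 + 9))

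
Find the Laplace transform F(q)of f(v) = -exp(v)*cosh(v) (1 - q)/(q*(q - 2))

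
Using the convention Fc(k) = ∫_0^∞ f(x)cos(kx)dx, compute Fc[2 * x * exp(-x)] 2 * (1 - k^2)/(k^2 + 1)^2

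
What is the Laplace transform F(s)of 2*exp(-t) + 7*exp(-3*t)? 7/(s + 3) + 2/(s + 1)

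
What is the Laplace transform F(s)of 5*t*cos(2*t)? 5*(s^2 - 4)/(s^2 + 4)^2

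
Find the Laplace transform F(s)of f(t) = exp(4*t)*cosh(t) (s - 4)/((s - 4)^2 - 1)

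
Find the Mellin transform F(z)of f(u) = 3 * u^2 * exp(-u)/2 3 * gamma(z+2)/2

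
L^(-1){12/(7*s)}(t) 12/7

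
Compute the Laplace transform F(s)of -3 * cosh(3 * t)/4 -3 * s/(4 * s^2 - 36)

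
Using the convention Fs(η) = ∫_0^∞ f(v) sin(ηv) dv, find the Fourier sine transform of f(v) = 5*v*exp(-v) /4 5*η/(2*(η^2+1) ^2) 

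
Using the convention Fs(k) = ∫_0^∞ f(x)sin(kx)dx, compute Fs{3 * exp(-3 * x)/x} 3 * atan(k/3)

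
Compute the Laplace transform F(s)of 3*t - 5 3/s^2 - 5/s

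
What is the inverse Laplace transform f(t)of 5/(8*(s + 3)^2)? 5*t*exp(-3*t)/8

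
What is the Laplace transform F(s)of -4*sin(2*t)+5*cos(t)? 5*s/(s^2+1) - 8/(s^2+4)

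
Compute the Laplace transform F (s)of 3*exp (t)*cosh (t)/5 3*(s - 1)/ (5*s*(s - 2))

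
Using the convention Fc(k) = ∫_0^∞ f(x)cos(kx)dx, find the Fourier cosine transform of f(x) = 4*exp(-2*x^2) sqrt(2)*sqrt(pi)*exp(-k^2/8)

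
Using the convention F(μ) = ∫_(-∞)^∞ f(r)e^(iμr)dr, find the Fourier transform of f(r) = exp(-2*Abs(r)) 4/(μ^2 + 4)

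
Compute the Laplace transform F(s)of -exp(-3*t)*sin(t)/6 -1/(6*(s + 3)^2 + 6)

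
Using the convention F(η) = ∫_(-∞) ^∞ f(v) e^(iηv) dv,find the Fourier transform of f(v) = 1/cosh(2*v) pi/(2*cosh(pi*η/4) ) 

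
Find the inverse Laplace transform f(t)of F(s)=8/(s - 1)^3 4 * t^2 * exp(t)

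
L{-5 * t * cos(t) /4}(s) 5 * (1 - s^2) /(4 * (s^2 + 1) ^2) 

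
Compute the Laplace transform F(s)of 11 11/s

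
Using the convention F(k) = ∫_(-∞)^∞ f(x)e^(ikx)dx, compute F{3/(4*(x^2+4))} 3*pi*exp(-2*Abs(k))/8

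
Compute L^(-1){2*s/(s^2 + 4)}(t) 2*cos(2*t)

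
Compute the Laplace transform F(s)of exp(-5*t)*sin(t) 1/((s + 5)^2 + 1)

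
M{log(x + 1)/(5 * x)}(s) -pi * csc(pi * s)/(5 * s - 5)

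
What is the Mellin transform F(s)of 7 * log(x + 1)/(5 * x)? -7 * pi * csc(pi * s)/(5 * s - 5)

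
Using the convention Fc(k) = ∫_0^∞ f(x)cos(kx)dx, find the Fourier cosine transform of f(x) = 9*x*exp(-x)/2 9*(1 - k^2)/(2*(k^2+1)^2)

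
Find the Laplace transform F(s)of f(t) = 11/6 11/(6*s)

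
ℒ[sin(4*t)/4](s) 1/(s^2 + 16)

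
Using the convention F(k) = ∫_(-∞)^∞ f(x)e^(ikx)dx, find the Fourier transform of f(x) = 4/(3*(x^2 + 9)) 4*pi*exp(-3*Abs(k))/9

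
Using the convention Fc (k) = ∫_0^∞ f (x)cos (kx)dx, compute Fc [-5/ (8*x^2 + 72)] -5*pi*exp (-3*k)/48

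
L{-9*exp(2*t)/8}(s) -9/(8*s - 16)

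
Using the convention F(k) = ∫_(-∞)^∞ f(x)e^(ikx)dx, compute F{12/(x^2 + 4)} 6*pi*exp(-2*Abs(k))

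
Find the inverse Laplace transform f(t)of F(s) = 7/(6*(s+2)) 7*exp(-2*t)/6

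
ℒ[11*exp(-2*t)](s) 11/(s+2)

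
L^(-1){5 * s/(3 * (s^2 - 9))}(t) 5 * cosh(3 * t)/3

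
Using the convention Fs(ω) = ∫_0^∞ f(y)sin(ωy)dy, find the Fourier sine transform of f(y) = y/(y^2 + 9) pi * exp(-3 * ω)/2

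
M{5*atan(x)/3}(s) -5*pi*sec(pi*s/2)/(6*s)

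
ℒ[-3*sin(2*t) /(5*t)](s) -3*atan(2/s) /5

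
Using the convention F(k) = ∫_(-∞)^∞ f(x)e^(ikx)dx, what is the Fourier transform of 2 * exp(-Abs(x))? 4/(k^2 + 1)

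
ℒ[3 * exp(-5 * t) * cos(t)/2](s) 3 * (s + 5)/(2 * ((s + 5)^2 + 1))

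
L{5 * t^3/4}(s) 15/(2 * s^4)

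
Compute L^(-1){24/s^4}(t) 4*t^3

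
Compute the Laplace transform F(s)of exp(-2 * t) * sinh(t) 1/((s + 2)^2 - 1)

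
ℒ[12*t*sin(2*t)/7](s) 48*s/(7*(s^2 + 4)^2)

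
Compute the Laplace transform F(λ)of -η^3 -6/λ^4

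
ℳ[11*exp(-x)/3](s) 11*gamma(s)/3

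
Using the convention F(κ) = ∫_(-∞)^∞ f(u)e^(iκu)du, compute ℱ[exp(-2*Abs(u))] 4/(κ^2 + 4)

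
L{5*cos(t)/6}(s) 5*s/(6*(s^2 + 1))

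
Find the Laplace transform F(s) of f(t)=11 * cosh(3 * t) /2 11 * s/(2 * (s^2-9) ) 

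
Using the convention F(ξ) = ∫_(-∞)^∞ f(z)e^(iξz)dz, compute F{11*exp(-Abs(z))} 22/(ξ^2 + 1)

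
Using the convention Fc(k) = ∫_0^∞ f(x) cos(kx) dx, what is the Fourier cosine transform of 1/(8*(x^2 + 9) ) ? pi*exp(-3*k) /48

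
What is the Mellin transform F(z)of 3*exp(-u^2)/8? 3*gamma(z/2)/16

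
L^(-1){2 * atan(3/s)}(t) 2 * sin(3 * t)/t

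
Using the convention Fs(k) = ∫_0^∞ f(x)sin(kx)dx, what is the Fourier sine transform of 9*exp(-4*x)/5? 9*k/(5*(k^2 + 16))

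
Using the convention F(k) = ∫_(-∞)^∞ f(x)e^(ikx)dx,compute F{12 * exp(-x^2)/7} 12 * sqrt(pi) * exp(-k^2/4)/7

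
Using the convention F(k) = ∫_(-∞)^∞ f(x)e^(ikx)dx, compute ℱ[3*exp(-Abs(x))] 6/(k^2 + 1)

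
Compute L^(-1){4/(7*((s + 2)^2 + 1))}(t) 4*exp(-2*t)*sin(t)/7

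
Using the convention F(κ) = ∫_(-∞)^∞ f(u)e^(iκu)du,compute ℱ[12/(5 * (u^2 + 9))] 4 * pi * exp(-3 * Abs(κ))/5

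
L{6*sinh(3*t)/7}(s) 18/(7*(s^2 - 9))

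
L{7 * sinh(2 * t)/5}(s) 14/(5 * (s^2 - 4))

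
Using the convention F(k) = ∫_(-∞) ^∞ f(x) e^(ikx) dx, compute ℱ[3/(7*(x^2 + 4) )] 3*pi*exp(-2*Abs(k) ) /14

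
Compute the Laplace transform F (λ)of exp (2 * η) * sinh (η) 1/ ( (λ - 2)^2 - 1)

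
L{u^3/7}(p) 6/(7*p^4)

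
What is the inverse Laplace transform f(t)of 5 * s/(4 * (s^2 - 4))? 5 * cosh(2 * t)/4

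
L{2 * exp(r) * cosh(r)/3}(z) 2 * (z - 1)/(3 * z * (z - 2))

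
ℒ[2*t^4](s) 48/s^5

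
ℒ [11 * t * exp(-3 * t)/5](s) 11/(5 * (s + 3)^2)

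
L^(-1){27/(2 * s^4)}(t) 9 * t^3/4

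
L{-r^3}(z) -6/z^4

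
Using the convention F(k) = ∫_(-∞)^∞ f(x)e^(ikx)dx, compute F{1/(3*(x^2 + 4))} pi*exp(-2*Abs(k))/6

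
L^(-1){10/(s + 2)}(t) 10*exp(-2*t)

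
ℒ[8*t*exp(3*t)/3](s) 8/(3*(s - 3)^2)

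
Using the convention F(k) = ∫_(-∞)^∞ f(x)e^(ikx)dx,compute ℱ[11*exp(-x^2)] 11*sqrt(pi)*exp(-k^2/4)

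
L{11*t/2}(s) 11/(2*s^2)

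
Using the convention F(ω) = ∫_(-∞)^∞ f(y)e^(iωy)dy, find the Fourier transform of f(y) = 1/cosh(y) pi/cosh(pi*ω/2)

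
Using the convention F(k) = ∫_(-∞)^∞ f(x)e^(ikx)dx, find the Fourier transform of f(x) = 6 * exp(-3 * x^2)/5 2 * sqrt(3) * sqrt(pi) * exp(-k^2/12)/5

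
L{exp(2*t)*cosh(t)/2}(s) (s - 2)/(2*((s - 2)^2 - 1))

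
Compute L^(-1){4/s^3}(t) 2 * t^2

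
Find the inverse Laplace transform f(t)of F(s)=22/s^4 11 * t^3/3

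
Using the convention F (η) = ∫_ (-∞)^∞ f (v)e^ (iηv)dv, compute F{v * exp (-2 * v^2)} sqrt (2) * I * sqrt (pi) * η * exp (-η^2/8)/8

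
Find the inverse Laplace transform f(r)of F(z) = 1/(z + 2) exp(-2 * r)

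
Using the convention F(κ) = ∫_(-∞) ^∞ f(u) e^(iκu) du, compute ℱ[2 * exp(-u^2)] 2 * sqrt(pi) * exp(-κ^2/4) 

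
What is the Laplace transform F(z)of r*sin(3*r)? 6*z/(z^2 + 9)^2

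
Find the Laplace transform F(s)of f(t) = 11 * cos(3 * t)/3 11 * s/(3 * (s^2 + 9))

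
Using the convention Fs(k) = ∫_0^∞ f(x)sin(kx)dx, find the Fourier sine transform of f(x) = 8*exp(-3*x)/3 8*k/(3*(k^2 + 9))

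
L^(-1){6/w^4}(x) x^3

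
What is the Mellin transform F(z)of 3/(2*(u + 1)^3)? 3*pi*(z - 2)*(z - 1)/(4*sin(pi*z))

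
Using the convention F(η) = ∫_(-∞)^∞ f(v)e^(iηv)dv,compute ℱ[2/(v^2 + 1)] 2*pi*exp(-Abs(η))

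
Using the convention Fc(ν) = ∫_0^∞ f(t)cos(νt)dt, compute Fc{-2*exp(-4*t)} -8/(ν^2 + 16)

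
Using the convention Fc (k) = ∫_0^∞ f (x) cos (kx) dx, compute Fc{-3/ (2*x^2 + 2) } -3*pi*exp (-k) /4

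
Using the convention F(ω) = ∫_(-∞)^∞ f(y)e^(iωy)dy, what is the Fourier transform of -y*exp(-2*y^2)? -sqrt(2)*I*sqrt(pi)*ω*exp(-ω^2/8)/8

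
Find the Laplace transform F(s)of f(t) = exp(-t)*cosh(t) (s + 1)/(s*(s + 2))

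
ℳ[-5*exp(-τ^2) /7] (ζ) -5*gamma(ζ/2) /14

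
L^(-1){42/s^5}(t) 7*t^4/4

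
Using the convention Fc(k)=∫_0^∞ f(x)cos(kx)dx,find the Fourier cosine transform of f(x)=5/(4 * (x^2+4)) 5 * pi * exp(-2 * k)/16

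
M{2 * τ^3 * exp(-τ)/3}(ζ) 2 * gamma(ζ + 3)/3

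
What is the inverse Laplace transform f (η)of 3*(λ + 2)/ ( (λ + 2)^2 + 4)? 3*exp (-2*η)*cos (2*η)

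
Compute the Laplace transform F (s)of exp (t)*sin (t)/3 1/ (3*( (s - 1)^2 + 1))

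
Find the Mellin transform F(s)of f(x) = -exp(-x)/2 -gamma(s)/2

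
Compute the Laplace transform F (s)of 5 5/s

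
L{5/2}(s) 5/(2 * s)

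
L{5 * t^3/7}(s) 30/(7 * s^4)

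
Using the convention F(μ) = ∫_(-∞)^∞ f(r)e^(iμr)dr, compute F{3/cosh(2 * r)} 3 * pi/(2 * cosh(pi * μ/4))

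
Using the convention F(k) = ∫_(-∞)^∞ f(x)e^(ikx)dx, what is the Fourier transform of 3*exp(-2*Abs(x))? 12/(k^2 + 4)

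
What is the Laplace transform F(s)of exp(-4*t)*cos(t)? (s+4)/((s+4)^2+1)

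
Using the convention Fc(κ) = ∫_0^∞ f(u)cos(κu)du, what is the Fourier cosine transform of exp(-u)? 1/(κ^2 + 1)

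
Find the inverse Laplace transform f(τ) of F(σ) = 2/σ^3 τ^2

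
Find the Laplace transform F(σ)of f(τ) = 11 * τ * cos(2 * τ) 11 * (σ^2-4)/(σ^2 + 4)^2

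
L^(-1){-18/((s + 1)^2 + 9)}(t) -6 * exp(-t) * sin(3 * t)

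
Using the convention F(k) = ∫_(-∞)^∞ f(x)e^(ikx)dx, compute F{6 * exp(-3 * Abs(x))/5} 36/(5 * (k^2+9))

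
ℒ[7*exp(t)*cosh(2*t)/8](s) 7*(s - 1)/(8*((s - 1)^2 - 4))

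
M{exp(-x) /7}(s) gamma(s) /7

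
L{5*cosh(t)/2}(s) 5*s/(2*(s^2 - 1))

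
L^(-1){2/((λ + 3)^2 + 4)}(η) exp(-3*η)*sin(2*η)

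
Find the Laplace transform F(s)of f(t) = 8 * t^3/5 48/(5 * s^4)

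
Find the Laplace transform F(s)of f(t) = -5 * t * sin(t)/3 -10 * s/(3 * (s^2 + 1)^2)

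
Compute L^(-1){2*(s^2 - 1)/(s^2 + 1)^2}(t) 2*t*cos(t)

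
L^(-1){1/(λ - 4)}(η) exp(4 * η)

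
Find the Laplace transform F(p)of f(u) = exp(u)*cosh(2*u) (p - 1)/((p - 1)^2 - 4)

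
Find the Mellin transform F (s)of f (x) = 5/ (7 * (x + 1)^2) -5 * pi * (s - 1)/ (7 * sin (pi * s))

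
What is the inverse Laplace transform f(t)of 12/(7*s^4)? 2*t^3/7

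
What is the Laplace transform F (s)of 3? 3/s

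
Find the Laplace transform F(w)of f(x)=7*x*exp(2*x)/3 7/(3*(w - 2)^2)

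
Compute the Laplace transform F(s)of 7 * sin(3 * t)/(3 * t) 7 * atan(3/s)/3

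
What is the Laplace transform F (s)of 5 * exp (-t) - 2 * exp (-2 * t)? 5/ (s+1) - 2/ (s+2)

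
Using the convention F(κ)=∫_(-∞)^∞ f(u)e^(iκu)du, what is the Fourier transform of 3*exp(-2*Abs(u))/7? 12/(7*(κ^2 + 4))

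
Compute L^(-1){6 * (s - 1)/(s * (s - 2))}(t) 6 * exp(t) * cosh(t)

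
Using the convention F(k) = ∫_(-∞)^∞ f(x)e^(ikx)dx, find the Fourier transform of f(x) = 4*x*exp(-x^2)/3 2*I*sqrt(pi)*k*exp(-k^2/4)/3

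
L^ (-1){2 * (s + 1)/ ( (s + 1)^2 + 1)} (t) 2 * exp (-t) * cos (t)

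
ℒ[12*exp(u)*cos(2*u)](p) 12*(p - 1)/((p - 1)^2 + 4)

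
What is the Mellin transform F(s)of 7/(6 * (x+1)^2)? -7 * pi * (s - 1)/(6 * sin(pi * s))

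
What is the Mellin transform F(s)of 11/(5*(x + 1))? 11*pi*csc(pi*s)/5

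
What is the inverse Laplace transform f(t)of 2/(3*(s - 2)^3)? t^2*exp(2*t)/3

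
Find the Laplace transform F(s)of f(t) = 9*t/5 9/(5*s^2)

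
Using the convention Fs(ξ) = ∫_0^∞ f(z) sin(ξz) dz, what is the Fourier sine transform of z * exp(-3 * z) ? 6 * ξ/(ξ^2 + 9) ^2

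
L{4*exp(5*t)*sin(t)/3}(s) 4/(3*((s - 5)^2+1))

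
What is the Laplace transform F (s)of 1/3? 1/ (3 * s)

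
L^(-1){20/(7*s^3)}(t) 10*t^2/7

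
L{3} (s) 3/s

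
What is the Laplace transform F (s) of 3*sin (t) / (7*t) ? 3*atan (1/s) /7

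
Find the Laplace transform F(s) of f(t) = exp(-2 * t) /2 1/(2 * (s + 2) ) 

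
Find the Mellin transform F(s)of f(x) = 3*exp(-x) 3*gamma(s)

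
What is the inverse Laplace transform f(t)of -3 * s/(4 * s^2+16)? -3 * cos(2 * t)/4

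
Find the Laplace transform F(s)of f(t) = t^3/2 3/s^4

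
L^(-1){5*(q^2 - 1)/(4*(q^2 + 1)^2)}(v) 5*v*cos(v)/4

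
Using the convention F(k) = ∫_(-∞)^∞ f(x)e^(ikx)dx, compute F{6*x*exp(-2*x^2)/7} 3*sqrt(2)*I*sqrt(pi)*k*exp(-k^2/8)/28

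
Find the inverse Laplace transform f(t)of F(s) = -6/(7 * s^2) -6 * t/7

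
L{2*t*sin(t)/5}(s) 4*s/(5*(s^2+1)^2)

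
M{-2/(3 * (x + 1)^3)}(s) -pi * (s - 2) * (s - 1)/(3 * sin(pi * s))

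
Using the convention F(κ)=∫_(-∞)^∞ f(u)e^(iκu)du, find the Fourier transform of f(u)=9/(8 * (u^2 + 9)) 3 * pi * exp(-3 * Abs(κ))/8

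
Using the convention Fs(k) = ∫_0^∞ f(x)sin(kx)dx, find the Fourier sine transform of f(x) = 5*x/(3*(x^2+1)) 5*pi*exp(-k)/6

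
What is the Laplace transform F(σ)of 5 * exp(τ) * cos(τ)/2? 5 * (σ - 1)/(2 * ((σ - 1)^2 + 1))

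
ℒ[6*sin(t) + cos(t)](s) 6/(s^2 + 1) + s/(s^2 + 1)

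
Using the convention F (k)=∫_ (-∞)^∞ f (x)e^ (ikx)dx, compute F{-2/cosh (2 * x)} -pi/cosh (pi * k/4)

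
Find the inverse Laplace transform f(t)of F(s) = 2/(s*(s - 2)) 2*exp(t)*sinh(t)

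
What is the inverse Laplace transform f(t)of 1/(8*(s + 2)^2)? t*exp(-2*t)/8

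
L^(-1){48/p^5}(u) 2*u^4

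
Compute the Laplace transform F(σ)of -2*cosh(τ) -2*σ/(σ^2 - 1)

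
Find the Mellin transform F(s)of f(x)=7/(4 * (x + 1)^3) 7 * pi * (s - 2) * (s - 1)/(8 * sin(pi * s))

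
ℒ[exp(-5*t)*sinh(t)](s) 1/((s + 5)^2 - 1)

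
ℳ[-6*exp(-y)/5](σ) -6*gamma(σ)/5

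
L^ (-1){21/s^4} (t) 7 * t^3/2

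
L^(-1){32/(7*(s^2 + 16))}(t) 8*sin(4*t)/7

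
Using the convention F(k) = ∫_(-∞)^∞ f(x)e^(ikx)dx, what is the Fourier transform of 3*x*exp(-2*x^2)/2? 3*sqrt(2)*I*sqrt(pi)*k*exp(-k^2/8)/16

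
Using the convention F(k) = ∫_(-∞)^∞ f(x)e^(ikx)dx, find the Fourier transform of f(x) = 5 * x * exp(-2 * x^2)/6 5 * sqrt(2) * I * sqrt(pi) * k * exp(-k^2/8)/48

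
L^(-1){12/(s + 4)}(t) 12 * exp(-4 * t)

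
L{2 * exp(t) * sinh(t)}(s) 2/(s * (s - 2))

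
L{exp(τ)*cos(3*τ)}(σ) (σ - 1)/((σ - 1)^2 + 9)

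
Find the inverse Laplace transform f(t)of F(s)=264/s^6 11*t^5/5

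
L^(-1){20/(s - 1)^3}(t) 10*t^2*exp(t)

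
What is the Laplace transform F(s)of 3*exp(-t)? 3/(s + 1)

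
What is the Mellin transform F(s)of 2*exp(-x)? 2*gamma(s)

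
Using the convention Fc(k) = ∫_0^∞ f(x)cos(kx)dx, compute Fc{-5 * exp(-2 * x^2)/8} -5 * sqrt(2) * sqrt(pi) * exp(-k^2/8)/32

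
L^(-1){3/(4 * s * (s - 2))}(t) 3 * exp(t) * sinh(t)/4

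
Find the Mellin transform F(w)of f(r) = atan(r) -pi*sec(pi*w/2)/(2*w)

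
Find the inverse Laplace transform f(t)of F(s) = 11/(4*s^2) 11*t/4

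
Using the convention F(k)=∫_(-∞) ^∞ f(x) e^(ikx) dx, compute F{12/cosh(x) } 12 * pi/cosh(pi * k/2) 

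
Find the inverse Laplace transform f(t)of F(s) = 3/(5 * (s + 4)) 3 * exp(-4 * t)/5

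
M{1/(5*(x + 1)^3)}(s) pi*(s - 2)*(s - 1)/(10*sin(pi*s))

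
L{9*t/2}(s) 9/(2*s^2)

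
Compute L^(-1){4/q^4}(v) 2*v^3/3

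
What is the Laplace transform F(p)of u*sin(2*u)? 4*p/(p^2 + 4)^2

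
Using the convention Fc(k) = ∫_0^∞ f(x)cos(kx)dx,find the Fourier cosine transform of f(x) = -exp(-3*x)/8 -3/(8*k^2 + 72)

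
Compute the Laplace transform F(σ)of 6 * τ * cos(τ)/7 6 * (σ^2-1)/(7 * (σ^2 + 1)^2)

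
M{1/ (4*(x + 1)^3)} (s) pi*(s - 2)*(s - 1)/ (8*sin (pi*s))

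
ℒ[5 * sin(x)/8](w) 5/(8 * (w^2+1))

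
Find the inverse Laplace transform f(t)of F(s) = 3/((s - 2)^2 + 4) 3 * exp(2 * t) * sin(2 * t)/2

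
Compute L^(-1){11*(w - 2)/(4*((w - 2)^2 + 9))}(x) 11*exp(2*x)*cos(3*x)/4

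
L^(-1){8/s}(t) 8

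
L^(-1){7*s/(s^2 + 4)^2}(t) 7*t*sin(2*t)/4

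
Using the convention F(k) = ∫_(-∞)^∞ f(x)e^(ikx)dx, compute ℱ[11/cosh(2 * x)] 11 * pi/(2 * cosh(pi * k/4))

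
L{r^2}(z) 2/z^3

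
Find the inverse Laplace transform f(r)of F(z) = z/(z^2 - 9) cosh(3 * r)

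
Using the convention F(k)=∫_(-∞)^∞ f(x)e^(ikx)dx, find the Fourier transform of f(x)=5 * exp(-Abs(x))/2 5/(k^2 + 1)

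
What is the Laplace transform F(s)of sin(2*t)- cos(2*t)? 2/(s^2+4)- s/(s^2+4)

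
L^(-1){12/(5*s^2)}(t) 12*t/5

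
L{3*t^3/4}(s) 9/(2*s^4)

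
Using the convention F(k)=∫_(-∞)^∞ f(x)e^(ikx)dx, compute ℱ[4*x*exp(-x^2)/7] 2*I*sqrt(pi)*k*exp(-k^2/4)/7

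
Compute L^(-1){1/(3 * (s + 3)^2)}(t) t * exp(-3 * t)/3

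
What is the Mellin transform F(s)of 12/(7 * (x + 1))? 12 * pi * csc(pi * s)/7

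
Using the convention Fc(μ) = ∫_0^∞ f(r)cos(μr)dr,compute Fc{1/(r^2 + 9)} pi*exp(-3*μ)/6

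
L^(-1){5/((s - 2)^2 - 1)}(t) 5*exp(2*t)*sinh(t)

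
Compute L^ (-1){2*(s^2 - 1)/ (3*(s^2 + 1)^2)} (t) 2*t*cos (t)/3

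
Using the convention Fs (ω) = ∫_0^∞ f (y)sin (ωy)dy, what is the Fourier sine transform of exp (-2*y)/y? atan (ω/2)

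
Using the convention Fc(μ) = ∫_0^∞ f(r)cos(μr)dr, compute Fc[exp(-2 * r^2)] sqrt(2) * sqrt(pi) * exp(-μ^2/8)/4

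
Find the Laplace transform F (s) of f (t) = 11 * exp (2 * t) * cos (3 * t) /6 11 * (s - 2) / (6 * ( (s - 2) ^2 + 9) ) 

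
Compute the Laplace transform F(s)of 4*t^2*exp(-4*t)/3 8/(3*(s + 4)^3)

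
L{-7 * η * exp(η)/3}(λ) -7/(3 * (λ - 1)^2)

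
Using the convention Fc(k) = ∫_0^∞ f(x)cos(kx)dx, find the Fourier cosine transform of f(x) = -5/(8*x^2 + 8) -5*pi*exp(-k)/16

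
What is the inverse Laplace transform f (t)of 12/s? 12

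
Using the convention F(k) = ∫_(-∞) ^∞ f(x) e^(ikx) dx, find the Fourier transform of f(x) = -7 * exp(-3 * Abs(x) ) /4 -21/(2 * k^2 + 18) 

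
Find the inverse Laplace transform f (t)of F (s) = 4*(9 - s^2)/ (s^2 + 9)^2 -4*t*cos (3*t)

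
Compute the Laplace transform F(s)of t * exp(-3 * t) (s + 3)^(-2)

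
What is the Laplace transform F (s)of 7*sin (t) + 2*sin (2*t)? 7/ (s^2 + 1) + 4/ (s^2 + 4)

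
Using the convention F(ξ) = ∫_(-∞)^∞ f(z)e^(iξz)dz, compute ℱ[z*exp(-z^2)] I*sqrt(pi)*ξ*exp(-ξ^2/4)/2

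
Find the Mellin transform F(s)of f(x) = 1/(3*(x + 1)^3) pi*(s - 2)*(s - 1)/(6*sin(pi*s))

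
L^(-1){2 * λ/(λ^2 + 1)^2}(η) η * sin(η)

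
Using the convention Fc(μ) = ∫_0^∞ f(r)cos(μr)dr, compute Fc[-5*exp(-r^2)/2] -5*sqrt(pi)*exp(-μ^2/4)/4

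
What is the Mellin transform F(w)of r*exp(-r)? gamma(w+1)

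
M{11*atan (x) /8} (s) -11*pi*sec (pi*s/2) / (16*s) 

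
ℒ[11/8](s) 11/(8 * s)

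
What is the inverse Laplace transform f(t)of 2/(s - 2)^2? 2 * t * exp(2 * t)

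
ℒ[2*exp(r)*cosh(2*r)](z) 2*(z - 1)/((z - 1)^2 - 4)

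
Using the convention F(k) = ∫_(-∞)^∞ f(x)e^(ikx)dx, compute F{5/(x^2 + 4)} 5 * pi * exp(-2 * Abs(k))/2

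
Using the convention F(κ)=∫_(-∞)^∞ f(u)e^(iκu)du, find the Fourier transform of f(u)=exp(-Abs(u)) 2/(κ^2 + 1)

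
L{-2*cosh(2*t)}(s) -2*s/(s^2 - 4)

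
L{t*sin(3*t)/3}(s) 2*s/(s^2 + 9)^2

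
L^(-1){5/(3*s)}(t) 5/3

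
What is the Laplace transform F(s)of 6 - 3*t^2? 6/s - 6/s^3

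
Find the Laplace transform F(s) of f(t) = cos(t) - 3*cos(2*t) s/(s^2 + 1) - 3*s/(s^2 + 4) 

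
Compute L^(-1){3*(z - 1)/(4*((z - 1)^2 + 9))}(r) 3*exp(r)*cos(3*r)/4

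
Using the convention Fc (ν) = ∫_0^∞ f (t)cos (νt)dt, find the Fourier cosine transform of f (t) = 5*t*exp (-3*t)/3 5*(9 - ν^2)/ (3*(ν^2+9)^2)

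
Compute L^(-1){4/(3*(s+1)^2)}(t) 4*t*exp(-t)/3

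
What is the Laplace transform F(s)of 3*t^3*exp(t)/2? 9/(s - 1)^4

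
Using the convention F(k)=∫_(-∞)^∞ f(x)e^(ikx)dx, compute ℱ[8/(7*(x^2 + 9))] 8*pi*exp(-3*Abs(k))/21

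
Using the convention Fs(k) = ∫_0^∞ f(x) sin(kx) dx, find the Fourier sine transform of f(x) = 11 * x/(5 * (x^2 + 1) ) 11 * pi * exp(-k) /10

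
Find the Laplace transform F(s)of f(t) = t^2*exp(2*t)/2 (s - 2)^(-3)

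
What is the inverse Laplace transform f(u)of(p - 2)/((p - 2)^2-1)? exp(2*u)*cosh(u)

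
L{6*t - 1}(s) 6/s^2 - 1/s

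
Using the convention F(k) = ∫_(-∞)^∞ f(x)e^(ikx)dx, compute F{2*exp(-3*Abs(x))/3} 4/(k^2 + 9)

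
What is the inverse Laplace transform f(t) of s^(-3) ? t^2/2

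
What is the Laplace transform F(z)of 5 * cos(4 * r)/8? 5 * z/(8 * (z^2 + 16))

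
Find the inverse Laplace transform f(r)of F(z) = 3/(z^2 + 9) sin(3*r)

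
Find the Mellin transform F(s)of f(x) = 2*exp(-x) 2*gamma(s)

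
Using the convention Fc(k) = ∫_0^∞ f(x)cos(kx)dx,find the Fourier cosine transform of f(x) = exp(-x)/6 1/(6*(k^2 + 1))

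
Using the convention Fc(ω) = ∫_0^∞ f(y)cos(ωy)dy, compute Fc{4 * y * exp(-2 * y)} 4 * (4 - ω^2)/(ω^2+4)^2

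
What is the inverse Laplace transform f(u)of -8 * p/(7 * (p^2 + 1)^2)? -4 * u * sin(u)/7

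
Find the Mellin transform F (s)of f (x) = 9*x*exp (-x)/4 9*gamma (s + 1)/4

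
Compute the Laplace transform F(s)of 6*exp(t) 6/(s - 1)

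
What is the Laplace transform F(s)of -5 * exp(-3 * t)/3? -5/(3 * s + 9)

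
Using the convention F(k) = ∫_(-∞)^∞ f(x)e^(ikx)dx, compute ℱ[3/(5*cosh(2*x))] 3*pi/(10*cosh(pi*k/4))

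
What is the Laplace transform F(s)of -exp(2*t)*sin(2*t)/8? -1/(4*(s - 2)^2 + 16)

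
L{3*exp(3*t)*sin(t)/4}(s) 3/(4*((s - 3)^2+1))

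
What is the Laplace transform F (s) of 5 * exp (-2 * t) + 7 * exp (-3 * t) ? 7/ (s + 3) + 5/ (s + 2) 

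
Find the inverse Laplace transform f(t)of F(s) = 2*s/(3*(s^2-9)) 2*cosh(3*t)/3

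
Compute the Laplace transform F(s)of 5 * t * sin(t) 10 * s/(s^2 + 1)^2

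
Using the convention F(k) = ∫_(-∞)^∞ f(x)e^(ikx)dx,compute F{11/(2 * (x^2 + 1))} 11 * pi * exp(-Abs(k))/2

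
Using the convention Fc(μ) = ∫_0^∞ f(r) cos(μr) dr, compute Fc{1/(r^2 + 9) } pi*exp(-3*μ) /6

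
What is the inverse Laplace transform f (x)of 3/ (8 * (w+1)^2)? 3 * x * exp (-x)/8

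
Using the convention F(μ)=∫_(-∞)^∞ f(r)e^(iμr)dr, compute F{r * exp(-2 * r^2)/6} sqrt(2) * I * sqrt(pi) * μ * exp(-μ^2/8)/48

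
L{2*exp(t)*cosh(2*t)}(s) 2*(s - 1)/((s - 1)^2 - 4)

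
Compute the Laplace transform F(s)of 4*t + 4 4/s + 4/s^2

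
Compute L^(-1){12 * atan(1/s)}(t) 12 * sin(t)/t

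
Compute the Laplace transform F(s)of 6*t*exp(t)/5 6/(5*(s - 1)^2)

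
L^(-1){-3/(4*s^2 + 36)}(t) -sin(3*t)/4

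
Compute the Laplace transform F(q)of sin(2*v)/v atan(2/q)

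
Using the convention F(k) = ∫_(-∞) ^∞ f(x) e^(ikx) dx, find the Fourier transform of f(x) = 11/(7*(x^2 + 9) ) 11*pi*exp(-3*Abs(k) ) /21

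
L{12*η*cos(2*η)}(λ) 12*(λ^2 - 4)/(λ^2 + 4)^2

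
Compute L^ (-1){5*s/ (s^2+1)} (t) 5*cos (t)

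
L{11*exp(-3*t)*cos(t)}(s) 11*(s + 3)/((s + 3)^2 + 1)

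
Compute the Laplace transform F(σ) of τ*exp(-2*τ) (σ + 2) ^(-2) 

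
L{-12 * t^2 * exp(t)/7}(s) -24/(7 * (s - 1)^3)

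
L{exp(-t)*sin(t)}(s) 1/((s + 1)^2 + 1)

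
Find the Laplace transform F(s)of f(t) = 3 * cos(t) 3 * s/(s^2 + 1)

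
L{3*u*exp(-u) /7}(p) 3/(7*(p + 1) ^2) 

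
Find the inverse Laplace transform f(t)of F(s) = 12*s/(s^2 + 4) 12*cos(2*t)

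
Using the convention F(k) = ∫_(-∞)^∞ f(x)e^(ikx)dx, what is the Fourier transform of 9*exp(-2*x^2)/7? 9*sqrt(2)*sqrt(pi)*exp(-k^2/8)/14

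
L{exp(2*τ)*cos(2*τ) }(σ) (σ - 2) /((σ - 2) ^2 + 4) 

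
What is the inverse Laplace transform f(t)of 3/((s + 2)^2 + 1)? 3*exp(-2*t)*sin(t)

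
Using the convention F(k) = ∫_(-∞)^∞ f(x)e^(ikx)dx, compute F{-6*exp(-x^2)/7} -6*sqrt(pi)*exp(-k^2/4)/7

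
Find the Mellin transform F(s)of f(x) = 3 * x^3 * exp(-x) 3 * gamma(s + 3)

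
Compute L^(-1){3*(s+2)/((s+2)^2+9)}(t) 3*exp(-2*t)*cos(3*t)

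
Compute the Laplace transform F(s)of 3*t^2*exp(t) 6/(s - 1)^3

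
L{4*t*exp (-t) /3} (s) 4/ (3*(s + 1) ^2) 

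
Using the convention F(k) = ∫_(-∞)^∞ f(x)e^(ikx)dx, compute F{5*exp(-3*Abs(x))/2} 15/(k^2 + 9)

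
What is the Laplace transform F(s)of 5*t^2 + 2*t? 2/s^2 + 10/s^3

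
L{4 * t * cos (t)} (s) 4 * (s^2-1)/ (s^2 + 1)^2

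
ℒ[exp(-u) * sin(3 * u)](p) 3/((p + 1) ^2 + 9) 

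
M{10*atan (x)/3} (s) -5*pi*sec (pi*s/2)/ (3*s)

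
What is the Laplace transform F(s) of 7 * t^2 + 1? 14/s^3 + 1/s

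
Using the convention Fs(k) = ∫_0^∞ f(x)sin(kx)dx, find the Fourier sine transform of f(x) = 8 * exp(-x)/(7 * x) 8 * atan(k)/7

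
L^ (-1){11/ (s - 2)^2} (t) 11 * t * exp (2 * t)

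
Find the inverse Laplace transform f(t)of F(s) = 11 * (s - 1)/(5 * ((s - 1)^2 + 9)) 11 * exp(t) * cos(3 * t)/5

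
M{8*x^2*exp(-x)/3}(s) 8*gamma(s + 2)/3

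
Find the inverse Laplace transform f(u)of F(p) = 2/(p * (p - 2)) 2 * exp(u) * sinh(u)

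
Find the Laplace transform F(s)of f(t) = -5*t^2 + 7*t 7/s^2 - 10/s^3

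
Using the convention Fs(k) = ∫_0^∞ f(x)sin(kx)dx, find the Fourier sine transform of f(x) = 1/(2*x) pi/4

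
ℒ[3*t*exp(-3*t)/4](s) 3/(4*(s+3)^2)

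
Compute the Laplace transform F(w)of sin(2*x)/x atan(2/w)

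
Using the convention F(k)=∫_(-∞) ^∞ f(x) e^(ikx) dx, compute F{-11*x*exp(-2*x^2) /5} -11*sqrt(2)*I*sqrt(pi)*k*exp(-k^2/8) /40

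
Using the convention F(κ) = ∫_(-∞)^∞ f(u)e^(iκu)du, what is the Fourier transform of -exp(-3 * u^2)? -sqrt(3) * sqrt(pi) * exp(-κ^2/12)/3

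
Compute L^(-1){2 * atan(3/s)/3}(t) 2 * sin(3 * t)/(3 * t)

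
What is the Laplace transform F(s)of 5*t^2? 10/s^3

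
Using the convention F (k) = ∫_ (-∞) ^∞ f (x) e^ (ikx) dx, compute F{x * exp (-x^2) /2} I * sqrt (pi) * k * exp (-k^2/4) /4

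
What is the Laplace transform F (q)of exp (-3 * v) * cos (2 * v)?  (q + 3)/ ( (q + 3)^2 + 4)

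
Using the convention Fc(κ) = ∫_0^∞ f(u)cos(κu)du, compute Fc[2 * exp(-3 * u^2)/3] sqrt(3) * sqrt(pi) * exp(-κ^2/12)/9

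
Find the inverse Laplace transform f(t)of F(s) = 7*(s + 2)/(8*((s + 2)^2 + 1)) 7*exp(-2*t)*cos(t)/8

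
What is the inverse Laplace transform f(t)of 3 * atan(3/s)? 3 * sin(3 * t)/t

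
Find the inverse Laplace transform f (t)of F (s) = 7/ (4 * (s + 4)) 7 * exp (-4 * t)/4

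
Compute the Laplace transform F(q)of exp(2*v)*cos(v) (q - 2)/((q - 2)^2 + 1)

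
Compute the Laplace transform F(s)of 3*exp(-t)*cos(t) 3*(s + 1)/((s + 1)^2 + 1)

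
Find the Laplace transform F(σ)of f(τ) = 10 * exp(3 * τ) 10/(σ - 3)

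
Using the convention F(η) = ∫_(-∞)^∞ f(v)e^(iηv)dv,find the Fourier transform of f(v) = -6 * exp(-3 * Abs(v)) -36/(η^2 + 9)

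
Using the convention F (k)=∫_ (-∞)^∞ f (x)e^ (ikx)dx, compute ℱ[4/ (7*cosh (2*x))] 2*pi/ (7*cosh (pi*k/4))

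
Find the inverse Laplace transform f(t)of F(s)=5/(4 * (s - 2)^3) 5 * t^2 * exp(2 * t)/8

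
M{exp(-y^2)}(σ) gamma(σ/2)/2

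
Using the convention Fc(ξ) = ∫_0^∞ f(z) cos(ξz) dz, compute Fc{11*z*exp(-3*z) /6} 11*(9 - ξ^2) /(6*(ξ^2 + 9) ^2) 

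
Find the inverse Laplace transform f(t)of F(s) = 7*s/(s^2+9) 7*cos(3*t)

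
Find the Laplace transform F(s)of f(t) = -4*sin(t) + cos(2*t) s/(s^2 + 4) - 4/(s^2 + 1)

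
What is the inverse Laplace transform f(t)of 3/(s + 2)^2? 3*t*exp(-2*t)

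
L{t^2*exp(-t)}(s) 2/(s + 1)^3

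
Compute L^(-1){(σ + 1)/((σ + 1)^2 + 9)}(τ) exp(-τ)*cos(3*τ)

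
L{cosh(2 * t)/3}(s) s/(3 * (s^2 - 4))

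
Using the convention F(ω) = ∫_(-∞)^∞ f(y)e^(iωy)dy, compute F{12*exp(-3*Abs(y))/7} 72/(7*(ω^2 + 9))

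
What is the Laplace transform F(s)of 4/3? 4/(3*s)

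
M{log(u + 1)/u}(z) -pi*csc(pi*z)/(z - 1)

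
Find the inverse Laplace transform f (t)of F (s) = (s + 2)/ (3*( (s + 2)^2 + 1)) exp (-2*t)*cos (t)/3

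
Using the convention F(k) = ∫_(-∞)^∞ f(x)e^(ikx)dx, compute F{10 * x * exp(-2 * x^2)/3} 5 * sqrt(2) * I * sqrt(pi) * k * exp(-k^2/8)/12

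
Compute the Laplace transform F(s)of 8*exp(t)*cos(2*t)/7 8*(s - 1)/(7*((s - 1)^2 + 4))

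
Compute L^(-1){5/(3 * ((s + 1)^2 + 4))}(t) 5 * exp(-t) * sin(2 * t)/6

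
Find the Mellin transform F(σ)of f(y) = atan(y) -pi*sec(pi*σ/2)/(2*σ)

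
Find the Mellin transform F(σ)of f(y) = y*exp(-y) gamma(σ + 1)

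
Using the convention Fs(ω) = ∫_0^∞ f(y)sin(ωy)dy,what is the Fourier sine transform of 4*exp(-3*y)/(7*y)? 4*atan(ω/3)/7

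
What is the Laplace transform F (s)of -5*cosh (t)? -5*s/ (s^2-1)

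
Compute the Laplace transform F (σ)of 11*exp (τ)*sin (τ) 11/ ( (σ - 1)^2+1)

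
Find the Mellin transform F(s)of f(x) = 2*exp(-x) 2*gamma(s)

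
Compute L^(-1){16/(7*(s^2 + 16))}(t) 4*sin(4*t)/7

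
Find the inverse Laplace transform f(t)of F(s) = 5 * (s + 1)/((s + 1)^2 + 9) 5 * exp(-t) * cos(3 * t)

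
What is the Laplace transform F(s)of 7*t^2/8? 7/(4*s^3)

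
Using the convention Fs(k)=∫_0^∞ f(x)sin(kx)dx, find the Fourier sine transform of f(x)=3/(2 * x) 3 * pi/4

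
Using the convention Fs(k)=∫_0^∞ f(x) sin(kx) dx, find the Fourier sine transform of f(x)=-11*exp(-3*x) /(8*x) -11*atan(k/3) /8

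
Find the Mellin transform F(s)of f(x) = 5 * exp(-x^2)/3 5 * gamma(s/2)/6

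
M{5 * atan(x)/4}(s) -5 * pi * sec(pi * s/2)/(8 * s)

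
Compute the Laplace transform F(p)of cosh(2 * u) p/(p^2 - 4)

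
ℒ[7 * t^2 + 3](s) 14/s^3 + 3/s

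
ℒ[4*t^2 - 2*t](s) 8/s^3 - 2/s^2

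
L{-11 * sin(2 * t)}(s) -22/(s^2 + 4)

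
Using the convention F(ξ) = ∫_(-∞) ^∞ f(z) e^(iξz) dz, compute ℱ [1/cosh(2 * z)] pi/(2 * cosh(pi * ξ/4) ) 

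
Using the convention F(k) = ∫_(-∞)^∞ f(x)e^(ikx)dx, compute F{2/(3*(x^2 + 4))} pi*exp(-2*Abs(k))/3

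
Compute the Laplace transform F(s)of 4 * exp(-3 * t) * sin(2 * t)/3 8/(3 * ((s + 3)^2 + 4))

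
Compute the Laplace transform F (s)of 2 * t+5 5/s+2/s^2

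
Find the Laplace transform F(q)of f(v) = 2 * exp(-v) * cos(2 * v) 2 * (q+1)/((q+1)^2+4)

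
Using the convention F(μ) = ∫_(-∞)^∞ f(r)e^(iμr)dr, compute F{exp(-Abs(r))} 2/(μ^2 + 1)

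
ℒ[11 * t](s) 11/s^2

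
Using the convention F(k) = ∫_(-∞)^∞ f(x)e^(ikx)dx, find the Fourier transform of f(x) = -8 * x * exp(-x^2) -4 * I * sqrt(pi) * k * exp(-k^2/4)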